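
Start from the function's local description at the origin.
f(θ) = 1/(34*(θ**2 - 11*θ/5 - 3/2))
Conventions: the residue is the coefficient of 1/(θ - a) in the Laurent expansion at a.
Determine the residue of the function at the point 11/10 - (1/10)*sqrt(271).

The factor θ**2 - 11*θ/5 - 3/2 splits as (θ - a)(θ - a') with a = 11/10 - (1/10)*sqrt(271), a' = 11/10 + (1/10)*sqrt(271). At the order-1 pole a set g(θ) = (θ - a)*f(θ) = [1/34] / (θ - a').
Simple pole: residue = g(a) at a = 11/10 - (1/10)*sqrt(271), which is -(5/9214)*sqrt(271).

The residue is -(5/9214)*sqrt(271).


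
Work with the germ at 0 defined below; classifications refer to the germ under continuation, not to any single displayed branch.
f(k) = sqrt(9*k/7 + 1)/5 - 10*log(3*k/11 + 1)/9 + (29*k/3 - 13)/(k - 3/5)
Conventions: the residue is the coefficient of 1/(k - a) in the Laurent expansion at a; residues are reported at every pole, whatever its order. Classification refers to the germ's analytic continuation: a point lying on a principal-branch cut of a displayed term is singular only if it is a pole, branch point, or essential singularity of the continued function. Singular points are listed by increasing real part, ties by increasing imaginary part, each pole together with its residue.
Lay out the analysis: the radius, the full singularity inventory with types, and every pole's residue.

Radius of convergence at 0: 3/5.
At -11/3: a logarithmic branch point.
At -7/9: an algebraic (square-root) branch point.
At 3/5: a pole of order 1; residue -36/5.

Denominator factor (k - 3/5): pole of order 1 at 3/5, modulus 3/5.
Branch term (1/5)*sqrt(1 - k/(-7/9)): its argument vanishes at k = -7/9, a square-root branch point, modulus 7/9.
Branch term (-10/9)*log(1 - k/(-11/3)): its argument vanishes at k = -11/3, a logarithmic branch point, modulus 11/3.
The radius of convergence is the smallest modulus among the singular points: 3/5.
The branch terms are analytic at 3/5 and contribute nothing to the residue; only the rational part matters.
At the order-1 pole 3/5 set g(k) = (k - (3/5))*(rational part) = 29*k/3 - 13.
Simple pole: residue = g(a) at a = 3/5, which is -36/5.
List the singular points by increasing real part (a conjugate pair: the negative imaginary part first).


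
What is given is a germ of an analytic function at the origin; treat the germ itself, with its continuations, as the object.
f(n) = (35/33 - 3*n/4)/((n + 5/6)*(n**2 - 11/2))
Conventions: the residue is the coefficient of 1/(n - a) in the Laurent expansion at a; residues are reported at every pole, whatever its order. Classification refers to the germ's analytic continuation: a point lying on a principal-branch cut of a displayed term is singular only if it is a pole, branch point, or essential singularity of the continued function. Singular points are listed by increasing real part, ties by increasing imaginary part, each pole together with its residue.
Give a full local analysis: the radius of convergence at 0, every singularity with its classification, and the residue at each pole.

Denominator factor (n**2 - 11/2): discriminant 22, real irrational roots (1/2)*sqrt(22) and -(1/2)*sqrt(22); poles of order 1, moduli (1/2)*sqrt(22) and (1/2)*sqrt(22).
Denominator factor (n + 5/6): pole of order 1 at -5/6, modulus 5/6.
The radius of convergence is the smallest modulus among the singular points: 5/6.
The factor n**2 - 11/2 splits as (n - a)(n - a') with a = -(1/2)*sqrt(22), a' = (1/2)*sqrt(22). At the order-1 pole a set g(n) = (n - a)*f(n) = [(35/33 - 3*n/4)/(n + 5/6)] / (n - a').
Simple pole: residue = g(a) at a = -(1/2)*sqrt(22), which is 1335/7612 + (3967/83732)*sqrt(22).
At the order-1 pole -5/6 set g(n) = (n - (-5/6))*f(n) = (35/33 - 3*n/4)/(n**2 - 11/2).
Simple pole: residue = g(a) at a = -5/6, which is -1335/3806.
The factor n**2 - 11/2 splits as (n - a)(n - a') with a = (1/2)*sqrt(22), a' = -(1/2)*sqrt(22). At the order-1 pole a set g(n) = (n - a)*f(n) = [(35/33 - 3*n/4)/(n + 5/6)] / (n - a').
Simple pole: residue = g(a) at a = (1/2)*sqrt(22), which is 1335/7612 - (3967/83732)*sqrt(22).
List the singular points by increasing real part (a conjugate pair: the negative imaginary part first).

Radius of convergence at 0: 5/6.
At -(1/2)*sqrt(22): a pole of order 1; residue 1335/7612 + (3967/83732)*sqrt(22).
At -5/6: a pole of order 1; residue -1335/3806.
At (1/2)*sqrt(22): a pole of order 1; residue 1335/7612 - (3967/83732)*sqrt(22).


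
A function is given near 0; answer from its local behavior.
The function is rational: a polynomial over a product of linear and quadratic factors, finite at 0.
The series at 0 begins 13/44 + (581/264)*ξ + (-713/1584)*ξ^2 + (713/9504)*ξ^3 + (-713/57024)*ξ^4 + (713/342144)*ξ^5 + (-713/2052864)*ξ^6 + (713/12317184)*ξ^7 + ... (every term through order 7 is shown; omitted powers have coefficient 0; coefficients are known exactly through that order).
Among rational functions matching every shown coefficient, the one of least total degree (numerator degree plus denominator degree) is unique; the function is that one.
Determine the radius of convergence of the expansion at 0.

No rational of total degree below 3 reproduces all 8 coefficients; solving the [2/1] Pade equations on them gives f(ξ) = (-ξ**2/2 + 27*ξ/2 + 39/22)/(ξ + 6), whose expansion matches every shown term.
Denominator factor (ξ + 6): pole of order 1 at -6, modulus 6.
The radius of convergence is the smallest modulus among the singular points: 6.

The radius of convergence is 6.


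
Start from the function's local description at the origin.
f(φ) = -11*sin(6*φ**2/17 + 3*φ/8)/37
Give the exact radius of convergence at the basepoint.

The radius of convergence is infinite.

The factor sin(6*φ**2/17 + 3*φ/8) is entire and contributes no finite singular point.
The polynomial part has no poles.
No finite singular points: the Taylor series at 0 converges everywhere.


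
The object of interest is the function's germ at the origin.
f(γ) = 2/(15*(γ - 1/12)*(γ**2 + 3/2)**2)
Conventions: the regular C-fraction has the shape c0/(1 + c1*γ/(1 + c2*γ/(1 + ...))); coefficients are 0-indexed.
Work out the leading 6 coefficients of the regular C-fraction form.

Taylor coefficients (expand at 0): a_0 = -32/45, a_1 = -128/15, a_2 = -13696/135, a_3 = -54784/45, a_4 = -1972352/135, a_5 = -7889408/45.
c0 = a_0 = -32/45. Peel one level at a time: if S = 1 + c*γ/S' with S'(0) = 1, then c is the γ-coefficient of S and S' = c*γ/(S - 1).
S_1 = c0/f = 1 + (-12)*γ + (4/3)*γ^2 + ...; c1 = -12.
S_2 = c1*γ/(S_1 - 1) = 1 + (1/9)*γ + (-107/81)*γ^2 + ...; c2 = 1/9.
S_3 = c2*γ/(S_2 - 1) = 1 + (107/9)*γ + (431/3)*γ^2 + ...; c3 = 107/9.
S_4 = c3*γ/(S_3 - 1) = 1 + (-1293/107)*γ + (11637/11449)*γ^2 + ...; c4 = -1293/107.
S_5 = c4*γ/(S_4 - 1) = 1 + (9/107)*γ + ...; c5 = 9/107.

The regular C-fraction coefficients are [-32/45, -12, 1/9, 107/9, -1293/107, 9/107].


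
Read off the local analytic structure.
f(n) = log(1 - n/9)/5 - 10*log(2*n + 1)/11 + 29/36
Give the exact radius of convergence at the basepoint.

The radius of convergence is 1/2.

Branch term (-10/11)*log(1 - n/(-1/2)): its argument vanishes at n = -1/2, a logarithmic branch point, modulus 1/2.
Branch term (1/5)*log(1 - n/(9)): its argument vanishes at n = 9, a logarithmic branch point, modulus 9.
The radius of convergence is the smallest modulus among the singular points: 1/2.


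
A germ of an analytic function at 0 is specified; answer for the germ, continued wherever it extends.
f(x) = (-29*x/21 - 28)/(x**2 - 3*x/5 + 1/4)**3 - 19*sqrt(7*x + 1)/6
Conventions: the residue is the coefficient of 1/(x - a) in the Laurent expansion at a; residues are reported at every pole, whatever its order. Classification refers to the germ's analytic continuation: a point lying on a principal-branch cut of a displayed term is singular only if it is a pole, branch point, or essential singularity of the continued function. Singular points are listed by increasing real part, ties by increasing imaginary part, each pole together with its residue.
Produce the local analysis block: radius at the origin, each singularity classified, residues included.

Radius of convergence at 0: 1/7.
At -1/7: an algebraic (square-root) branch point.
At (3/10) - (2/5)*i: a pole of order 3; residue -(3729375/7168)*i.
At (3/10) + (2/5)*i: a pole of order 3; residue (3729375/7168)*i.

Denominator factor (x**2 - 3*x/5 + 1/4)^3: discriminant -16/25, complex-conjugate roots (3/10) + (2/5)*i and (3/10) - (2/5)*i; poles of order 3, moduli 1/2 and 1/2.
Branch term (-19/6)*sqrt(1 - x/(-1/7)): its argument vanishes at x = -1/7, a square-root branch point, modulus 1/7.
The radius of convergence is the smallest modulus among the singular points: 1/7.
The branch term is analytic at (3/10) - (2/5)*i and contributes nothing to the residue; only the rational part matters.
The factor x**2 - 3*x/5 + 1/4 splits as (x - a)(x - a') with a = (3/10) - (2/5)*i, a' = (3/10) + (2/5)*i. At the order-3 pole a set g(x) = (x - a)^3*(rational part) = [-29*x/21 - 28] / (x - a')^3.
Order-3 pole: residue = g''(a)/2; g''((3/10) - (2/5)*i) = -(3729375/3584)*i, so the residue is -(3729375/7168)*i.
The branch term is analytic at (3/10) + (2/5)*i and contributes nothing to the residue; only the rational part matters.
The factor x**2 - 3*x/5 + 1/4 splits as (x - a)(x - a') with a = (3/10) + (2/5)*i, a' = (3/10) - (2/5)*i. At the order-3 pole a set g(x) = (x - a)^3*(rational part) = [-29*x/21 - 28] / (x - a')^3.
Order-3 pole: residue = g''(a)/2; g''((3/10) + (2/5)*i) = (3729375/3584)*i, so the residue is (3729375/7168)*i.
List the singular points by increasing real part (a conjugate pair: the negative imaginary part first).


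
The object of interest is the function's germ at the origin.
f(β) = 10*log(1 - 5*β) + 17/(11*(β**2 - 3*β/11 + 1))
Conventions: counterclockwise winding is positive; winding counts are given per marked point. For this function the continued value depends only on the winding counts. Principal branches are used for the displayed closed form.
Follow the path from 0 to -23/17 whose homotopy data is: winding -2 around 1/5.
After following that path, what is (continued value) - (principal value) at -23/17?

The rational part is single-valued and drops out of the difference; each branch term changes only by its own monodromy.
(10)*log(1 - β/(1/5)): each positive loop around 1/5 adds 2*pi*i to the log, so winding -2 contributes (10)*(-2)*2*pi*i = -(40)*pi*i.
Summing the contributions at β = -23/17 gives -(40)*pi*i.

Continued minus principal equals -(40)*pi*i.


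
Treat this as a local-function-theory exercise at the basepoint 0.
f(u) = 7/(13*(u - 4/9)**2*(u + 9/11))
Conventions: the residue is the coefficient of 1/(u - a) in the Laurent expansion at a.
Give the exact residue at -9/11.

The residue is 68607/203125.

At the order-1 pole -9/11 set g(u) = (u - (-9/11))*f(u) = 7/(13*(u - 4/9)**2).
Simple pole: residue = g(a) at a = -9/11, which is 68607/203125.


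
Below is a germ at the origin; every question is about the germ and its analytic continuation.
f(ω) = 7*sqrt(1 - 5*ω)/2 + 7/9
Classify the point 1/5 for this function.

The term (7/2)*sqrt(1 - ω/(1/5)) has argument 1 - 1/5/(1/5) = 0 at 1/5: a square-root (algebraic, two-sheeted) branch point; the remaining terms are analytic or single-valued there.

The point is an algebraic (square-root) branch point.


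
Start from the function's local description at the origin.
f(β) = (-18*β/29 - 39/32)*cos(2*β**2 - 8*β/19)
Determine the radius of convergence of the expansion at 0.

The factor cos(2*β**2 - 8*β/19) is entire and contributes no finite singular point.
The polynomial part has no poles.
No finite singular points: the Taylor series at 0 converges everywhere.

The radius of convergence is infinite.


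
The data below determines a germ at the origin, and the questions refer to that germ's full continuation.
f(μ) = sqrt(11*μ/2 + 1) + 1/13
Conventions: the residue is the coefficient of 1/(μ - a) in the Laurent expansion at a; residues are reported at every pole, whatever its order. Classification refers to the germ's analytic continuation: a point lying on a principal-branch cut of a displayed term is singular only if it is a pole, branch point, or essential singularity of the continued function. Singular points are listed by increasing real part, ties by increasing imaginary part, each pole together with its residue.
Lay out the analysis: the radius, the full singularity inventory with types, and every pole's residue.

Branch term (1)*sqrt(1 - μ/(-2/11)): its argument vanishes at μ = -2/11, a square-root branch point, modulus 2/11.
The radius of convergence is the smallest modulus among the singular points: 2/11.

Radius of convergence at 0: 2/11.
At -2/11: an algebraic (square-root) branch point.


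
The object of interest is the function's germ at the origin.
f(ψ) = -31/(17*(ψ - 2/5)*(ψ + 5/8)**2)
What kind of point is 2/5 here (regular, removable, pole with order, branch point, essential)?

The point is a pole of order 1.

The denominator factor ψ - 2/5 vanishes at 2/5 and appears to the power 1; the numerator there equals -31/17, nonzero, and no other factor vanishes.
Hence a pole whose order is the multiplicity, 1.


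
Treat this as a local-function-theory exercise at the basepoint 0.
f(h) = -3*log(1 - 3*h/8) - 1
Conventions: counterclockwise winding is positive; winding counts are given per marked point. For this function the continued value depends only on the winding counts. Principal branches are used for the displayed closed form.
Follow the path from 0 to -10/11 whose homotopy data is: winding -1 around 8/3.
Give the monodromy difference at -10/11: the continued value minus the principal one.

The rational part is single-valued and drops out of the difference; each branch term changes only by its own monodromy.
(-3)*log(1 - h/(8/3)): each positive loop around 8/3 adds 2*pi*i to the log, so winding -1 contributes (-3)*(-1)*2*pi*i = (6)*pi*i.
Summing the contributions at h = -10/11 gives (6)*pi*i.

Continued minus principal equals (6)*pi*i.


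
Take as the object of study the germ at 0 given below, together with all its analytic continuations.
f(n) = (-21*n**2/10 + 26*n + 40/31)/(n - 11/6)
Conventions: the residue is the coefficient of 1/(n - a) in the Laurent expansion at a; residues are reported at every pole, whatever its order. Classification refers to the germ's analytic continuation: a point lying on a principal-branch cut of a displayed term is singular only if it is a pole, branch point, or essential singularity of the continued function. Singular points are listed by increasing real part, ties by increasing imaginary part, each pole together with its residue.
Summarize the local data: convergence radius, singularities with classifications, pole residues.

Radius of convergence at 0: 11/6.
At 11/6: a pole of order 1; residue 155863/3720.

Denominator factor (n - 11/6): pole of order 1 at 11/6, modulus 11/6.
The radius of convergence is the smallest modulus among the singular points: 11/6.
At the order-1 pole 11/6 set g(n) = (n - (11/6))*f(n) = -21*n**2/10 + 26*n + 40/31.
Simple pole: residue = g(a) at a = 11/6, which is 155863/3720.


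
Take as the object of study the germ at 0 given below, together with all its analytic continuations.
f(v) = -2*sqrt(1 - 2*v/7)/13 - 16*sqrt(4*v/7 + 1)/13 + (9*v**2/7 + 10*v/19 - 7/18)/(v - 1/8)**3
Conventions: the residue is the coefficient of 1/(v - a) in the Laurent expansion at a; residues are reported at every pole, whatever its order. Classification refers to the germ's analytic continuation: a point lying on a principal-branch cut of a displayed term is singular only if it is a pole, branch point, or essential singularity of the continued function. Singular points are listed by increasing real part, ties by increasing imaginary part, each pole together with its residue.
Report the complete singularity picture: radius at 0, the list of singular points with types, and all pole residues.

Denominator factor (v - 1/8)^3: pole of order 3 at 1/8, modulus 1/8.
Branch term (-2/13)*sqrt(1 - v/(7/2)): its argument vanishes at v = 7/2, a square-root branch point, modulus 7/2.
Branch term (-16/13)*sqrt(1 - v/(-7/4)): its argument vanishes at v = -7/4, a square-root branch point, modulus 7/4.
The radius of convergence is the smallest modulus among the singular points: 1/8.
The branch terms are analytic at 1/8 and contribute nothing to the residue; only the rational part matters.
At the order-3 pole 1/8 set g(v) = (v - (1/8))^3*(rational part) = 9*v**2/7 + 10*v/19 - 7/18.
Order-3 pole: residue = g''(a)/2; g''(1/8) = 18/7, so the residue is 9/7.
List the singular points by increasing real part (a conjugate pair: the negative imaginary part first).

Radius of convergence at 0: 1/8.
At -7/4: an algebraic (square-root) branch point.
At 1/8: a pole of order 3; residue 9/7.
At 7/2: an algebraic (square-root) branch point.


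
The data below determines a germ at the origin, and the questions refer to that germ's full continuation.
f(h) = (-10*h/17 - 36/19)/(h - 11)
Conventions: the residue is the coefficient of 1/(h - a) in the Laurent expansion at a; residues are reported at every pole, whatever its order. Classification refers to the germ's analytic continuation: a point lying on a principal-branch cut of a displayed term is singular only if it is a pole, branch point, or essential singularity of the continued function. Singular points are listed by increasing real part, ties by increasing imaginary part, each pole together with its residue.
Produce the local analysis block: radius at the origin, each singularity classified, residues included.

Denominator factor (h - 11): pole of order 1 at 11, modulus 11.
The radius of convergence is the smallest modulus among the singular points: 11.
At the order-1 pole 11 set g(h) = (h - (11))*f(h) = -10*h/17 - 36/19.
Simple pole: residue = g(a) at a = 11, which is -2702/323.

Radius of convergence at 0: 11.
At 11: a pole of order 1; residue -2702/323.


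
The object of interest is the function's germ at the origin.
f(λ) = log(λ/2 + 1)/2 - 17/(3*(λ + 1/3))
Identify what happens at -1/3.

The denominator factor λ + 1/3 vanishes at -1/3 and appears to the power 1; the numerator there equals -17/3, nonzero, and no other factor vanishes.
The branch terms are analytic at this point.
Hence a pole whose order is the multiplicity, 1.

The point is a pole of order 1.


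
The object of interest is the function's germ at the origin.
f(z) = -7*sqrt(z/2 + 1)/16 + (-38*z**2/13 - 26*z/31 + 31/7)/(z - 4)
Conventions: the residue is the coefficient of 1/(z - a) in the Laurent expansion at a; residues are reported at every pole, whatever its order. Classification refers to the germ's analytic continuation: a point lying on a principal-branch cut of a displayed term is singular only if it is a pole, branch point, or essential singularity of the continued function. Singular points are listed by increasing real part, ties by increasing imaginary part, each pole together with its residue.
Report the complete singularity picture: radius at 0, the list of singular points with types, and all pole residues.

Denominator factor (z - 4): pole of order 1 at 4, modulus 4.
Branch term (-7/16)*sqrt(1 - z/(-2)): its argument vanishes at z = -2, a square-root branch point, modulus 2.
The radius of convergence is the smallest modulus among the singular points: 2.
The branch term is analytic at 4 and contributes nothing to the residue; only the rational part matters.
At the order-1 pole 4 set g(z) = (z - (4))*(rational part) = -38*z**2/13 - 26*z/31 + 31/7.
Simple pole: residue = g(a) at a = 4, which is -128907/2821.
List the singular points by increasing real part (a conjugate pair: the negative imaginary part first).

Radius of convergence at 0: 2.
At -2: an algebraic (square-root) branch point.
At 4: a pole of order 1; residue -128907/2821.


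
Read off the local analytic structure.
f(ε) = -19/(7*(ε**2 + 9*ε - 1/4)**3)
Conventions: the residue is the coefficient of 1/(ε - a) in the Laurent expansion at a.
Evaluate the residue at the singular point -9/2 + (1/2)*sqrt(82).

The residue is -(57/1929788)*sqrt(82).

The factor ε**2 + 9*ε - 1/4 splits as (ε - a)(ε - a') with a = -9/2 + (1/2)*sqrt(82), a' = -9/2 - (1/2)*sqrt(82). At the order-3 pole a set g(ε) = (ε - a)^3*f(ε) = [-19/7] / (ε - a')^3.
Order-3 pole: residue = g''(a)/2; g''(-9/2 + (1/2)*sqrt(82)) = -(57/964894)*sqrt(82), so the residue is -(57/1929788)*sqrt(82).


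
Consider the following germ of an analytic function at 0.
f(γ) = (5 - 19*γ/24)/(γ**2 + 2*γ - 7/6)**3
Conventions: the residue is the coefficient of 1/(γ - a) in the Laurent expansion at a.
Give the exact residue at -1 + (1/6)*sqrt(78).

The factor γ**2 + 2*γ - 7/6 splits as (γ - a)(γ - a') with a = -1 + (1/6)*sqrt(78), a' = -1 - (1/6)*sqrt(78). At the order-3 pole a set g(γ) = (γ - a)^3*f(γ) = [5 - 19*γ/24] / (γ - a')^3.
Order-3 pole: residue = g''(a)/2; g''(-1 + (1/6)*sqrt(78)) = (1251/35152)*sqrt(78), so the residue is (1251/70304)*sqrt(78).

The residue is (1251/70304)*sqrt(78).


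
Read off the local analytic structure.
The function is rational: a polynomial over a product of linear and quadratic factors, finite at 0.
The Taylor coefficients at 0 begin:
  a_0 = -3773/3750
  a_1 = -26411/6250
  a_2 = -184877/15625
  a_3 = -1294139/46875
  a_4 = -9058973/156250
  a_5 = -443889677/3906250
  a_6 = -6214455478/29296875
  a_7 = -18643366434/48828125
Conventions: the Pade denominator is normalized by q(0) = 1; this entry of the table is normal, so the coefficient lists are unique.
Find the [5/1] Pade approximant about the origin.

The Pade approximant has numerator coefficients [-3773/3750, -26411/11250, -184877/46875, -1294139/234375, -9058973/1406250, -63412811/11718750]; denominator coefficients [1, -28/15].

Taylor coefficients needed (read off): a_0 = -3773/3750, a_1 = -26411/6250, a_2 = -184877/15625, a_3 = -1294139/46875, a_4 = -9058973/156250, a_5 = -443889677/3906250, a_6 = -6214455478/29296875.
Write the denominator as Q(ω) = 1 + q1*ω. Requiring Q*f - P = O(ω^7) with deg P <= 5 kills the coefficients of ω^6..ω^6 in Q*f:
  ω^6: a_6 + q1*a_5 = 0, i.e. -6214455478/29296875 + (-443889677/3906250)*q1 = 0.
Solving this linear system: q1 = -28/15.
The numerator is Q*f truncated at degree 5: P0 = a_0 = -3773/3750; P1 = a_1 + q1*a_0 = -26411/11250; P2 = a_2 + q1*a_1 = -184877/46875; P3 = a_3 + q1*a_2 = -1294139/234375; P4 = a_4 + q1*a_3 = -9058973/1406250; P5 = a_5 + q1*a_4 = -63412811/11718750.


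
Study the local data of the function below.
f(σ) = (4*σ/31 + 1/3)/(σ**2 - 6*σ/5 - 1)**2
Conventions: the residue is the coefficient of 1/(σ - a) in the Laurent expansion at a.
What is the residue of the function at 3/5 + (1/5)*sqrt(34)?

The factor σ**2 - 6*σ/5 - 1 splits as (σ - a)(σ - a') with a = 3/5 + (1/5)*sqrt(34), a' = 3/5 - (1/5)*sqrt(34). At the order-2 pole a set g(σ) = (σ - a)^2*f(σ) = [4*σ/31 + 1/3] / (σ - a')^2.
Order-2 pole: residue = g'(a); g'(3/5 + (1/5)*sqrt(34)) = -(4775/430032)*sqrt(34), so the residue is -(4775/430032)*sqrt(34).

The residue is -(4775/430032)*sqrt(34).


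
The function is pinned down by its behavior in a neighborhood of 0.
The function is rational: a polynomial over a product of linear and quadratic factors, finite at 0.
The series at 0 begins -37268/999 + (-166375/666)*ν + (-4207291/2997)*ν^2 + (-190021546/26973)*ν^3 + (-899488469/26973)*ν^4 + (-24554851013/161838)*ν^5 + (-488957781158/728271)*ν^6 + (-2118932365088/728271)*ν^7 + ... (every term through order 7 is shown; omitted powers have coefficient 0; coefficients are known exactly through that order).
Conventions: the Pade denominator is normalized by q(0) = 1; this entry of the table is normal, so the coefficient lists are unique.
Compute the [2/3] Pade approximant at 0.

Taylor coefficients needed (read off): a_0 = -37268/999, a_1 = -166375/666, a_2 = -4207291/2997, a_3 = -190021546/26973, a_4 = -899488469/26973, a_5 = -24554851013/161838.
Write the denominator as Q(ν) = 1 + q1*ν + q2*ν^2 + q3*ν^3. Requiring Q*f - P = O(ν^6) with deg P <= 2 kills the coefficients of ν^3..ν^5 in Q*f:
  ν^3: a_3 + q1*a_2 + q2*a_1 + q3*a_0 = 0, i.e. -190021546/26973 + (-4207291/2997)*q1 + (-166375/666)*q2 + (-37268/999)*q3 = 0.
  ν^4: a_4 + q1*a_3 + q2*a_2 + q3*a_1 = 0, i.e. -899488469/26973 + (-190021546/26973)*q1 + (-4207291/2997)*q2 + (-166375/666)*q3 = 0.
  ν^5: a_5 + q1*a_4 + q2*a_3 + q3*a_2 = 0, i.e. -24554851013/161838 + (-899488469/26973)*q1 + (-190021546/26973)*q2 + (-4207291/2997)*q3 = 0.
Solving this linear system: q1 = -1576970707/235202546, q2 = 2579881513/352803819, q3 = 46021658122/3175234371.
The numerator is Q*f truncated at degree 2: P0 = a_0 = -37268/999; P1 = a_1 + q1*a_0 = 72808922351/234967343454; P2 = a_2 + q1*a_1 + q2*a_0 = -800898145861/469934686908.

The Pade approximant has numerator coefficients [-37268/999, 72808922351/234967343454, -800898145861/469934686908]; denominator coefficients [1, -1576970707/235202546, 2579881513/352803819, 46021658122/3175234371].


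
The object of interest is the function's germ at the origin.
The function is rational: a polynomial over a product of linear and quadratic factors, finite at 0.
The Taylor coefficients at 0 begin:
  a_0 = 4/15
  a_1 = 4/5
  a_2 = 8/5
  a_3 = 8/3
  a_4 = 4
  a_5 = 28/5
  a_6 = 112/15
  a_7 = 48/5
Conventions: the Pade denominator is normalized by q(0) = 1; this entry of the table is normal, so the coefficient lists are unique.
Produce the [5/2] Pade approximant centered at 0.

Taylor coefficients needed (read off): a_0 = 4/15, a_1 = 4/5, a_2 = 8/5, a_3 = 8/3, a_4 = 4, a_5 = 28/5, a_6 = 112/15, a_7 = 48/5.
Write the denominator as Q(x) = 1 + q1*x + q2*x^2. Requiring Q*f - P = O(x^8) with deg P <= 5 kills the coefficients of x^6..x^7 in Q*f:
  x^6: a_6 + q1*a_5 + q2*a_4 = 0, i.e. 112/15 + (28/5)*q1 + (4)*q2 = 0.
  x^7: a_7 + q1*a_6 + q2*a_5 = 0, i.e. 48/5 + (112/15)*q1 + (28/5)*q2 = 0.
Solving this linear system: q1 = -16/7, q2 = 4/3.
The numerator is Q*f truncated at degree 5: P0 = a_0 = 4/15; P1 = a_1 + q1*a_0 = 4/21; P2 = a_2 + q1*a_1 + q2*a_0 = 8/63; P3 = a_3 + q1*a_2 + q2*a_1 = 8/105; P4 = a_4 + q1*a_3 + q2*a_2 = 4/105; P5 = a_5 + q1*a_4 + q2*a_3 = 4/315.

The Pade approximant has numerator coefficients [4/15, 4/21, 8/63, 8/105, 4/105, 4/315]; denominator coefficients [1, -16/7, 4/3].


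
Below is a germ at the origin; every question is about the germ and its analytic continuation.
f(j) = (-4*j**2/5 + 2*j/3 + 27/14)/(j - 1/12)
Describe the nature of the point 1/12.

The denominator factor j - 1/12 vanishes at 1/12 and appears to the power 1; the numerator there equals 277/140, nonzero, and no other factor vanishes.
Hence a pole whose order is the multiplicity, 1.

The point is a pole of order 1.


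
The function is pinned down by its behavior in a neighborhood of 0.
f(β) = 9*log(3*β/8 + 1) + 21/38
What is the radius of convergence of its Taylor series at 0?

Branch term (9)*log(1 - β/(-8/3)): its argument vanishes at β = -8/3, a logarithmic branch point, modulus 8/3.
The radius of convergence is the smallest modulus among the singular points: 8/3.

The radius of convergence is 8/3.


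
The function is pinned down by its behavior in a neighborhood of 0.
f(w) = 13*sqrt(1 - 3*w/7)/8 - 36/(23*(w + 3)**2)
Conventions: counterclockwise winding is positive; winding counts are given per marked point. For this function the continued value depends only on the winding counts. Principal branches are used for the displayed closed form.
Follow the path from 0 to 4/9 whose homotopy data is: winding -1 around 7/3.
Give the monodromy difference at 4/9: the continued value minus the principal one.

Continued minus principal equals -(13/84)*sqrt(357).

The rational part is single-valued and drops out of the difference; each branch term changes only by its own monodromy.
(13/8)*sqrt(1 - w/(7/3)): winding -1 is odd, the square root flips sign, contributing -2*(13/8)*sqrt(1 - (4/9)/(7/3)) = -2*(13/8)*sqrt(17/21) = -(13/84)*sqrt(357).
Summing the contributions at w = 4/9 gives -(13/84)*sqrt(357).


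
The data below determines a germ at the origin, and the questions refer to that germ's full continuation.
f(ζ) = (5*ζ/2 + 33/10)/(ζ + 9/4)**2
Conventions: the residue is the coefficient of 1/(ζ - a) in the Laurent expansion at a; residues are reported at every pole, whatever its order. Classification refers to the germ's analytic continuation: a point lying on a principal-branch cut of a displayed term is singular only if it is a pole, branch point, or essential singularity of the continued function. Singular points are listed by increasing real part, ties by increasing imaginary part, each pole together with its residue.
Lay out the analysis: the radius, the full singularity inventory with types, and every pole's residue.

Radius of convergence at 0: 9/4.
At -9/4: a pole of order 2; residue 5/2.

Denominator factor (ζ + 9/4)^2: pole of order 2 at -9/4, modulus 9/4.
The radius of convergence is the smallest modulus among the singular points: 9/4.
At the order-2 pole -9/4 set g(ζ) = (ζ - (-9/4))^2*f(ζ) = 5*ζ/2 + 33/10.
Order-2 pole: residue = g'(a); g'(-9/4) = 5/2, so the residue is 5/2.


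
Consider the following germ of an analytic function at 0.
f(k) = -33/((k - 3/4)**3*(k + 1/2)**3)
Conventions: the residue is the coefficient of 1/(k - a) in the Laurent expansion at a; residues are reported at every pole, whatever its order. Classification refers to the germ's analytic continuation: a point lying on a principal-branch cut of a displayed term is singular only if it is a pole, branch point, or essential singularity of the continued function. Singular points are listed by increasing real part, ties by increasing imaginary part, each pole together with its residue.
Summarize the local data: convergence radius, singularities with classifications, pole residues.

Radius of convergence at 0: 1/2.
At -1/2: a pole of order 3; residue 202752/3125.
At 3/4: a pole of order 3; residue -202752/3125.

Denominator factor (k - 3/4)^3: pole of order 3 at 3/4, modulus 3/4.
Denominator factor (k + 1/2)^3: pole of order 3 at -1/2, modulus 1/2.
The radius of convergence is the smallest modulus among the singular points: 1/2.
At the order-3 pole -1/2 set g(k) = (k - (-1/2))^3*f(k) = -33/(k - 3/4)**3.
Order-3 pole: residue = g''(a)/2; g''(-1/2) = 405504/3125, so the residue is 202752/3125.
At the order-3 pole 3/4 set g(k) = (k - (3/4))^3*f(k) = -33/(k + 1/2)**3.
Order-3 pole: residue = g''(a)/2; g''(3/4) = -405504/3125, so the residue is -202752/3125.
List the singular points by increasing real part (a conjugate pair: the negative imaginary part first).


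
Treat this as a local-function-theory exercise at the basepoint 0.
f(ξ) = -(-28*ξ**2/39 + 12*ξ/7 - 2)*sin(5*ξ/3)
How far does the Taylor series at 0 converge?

The radius of convergence is infinite.

The factor -sin(5*ξ/3) is entire and contributes no finite singular point.
The polynomial part has no poles.
No finite singular points: the Taylor series at 0 converges everywhere.


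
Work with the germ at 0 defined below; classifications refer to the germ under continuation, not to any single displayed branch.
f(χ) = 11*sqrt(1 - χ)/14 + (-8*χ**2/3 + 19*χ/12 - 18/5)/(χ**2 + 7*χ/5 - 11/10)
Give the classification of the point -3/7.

Denominator factors: χ**2 + 7*χ/5 - 11/10 = -743/490 at χ = -3/7 — none vanishes.
Branch term sqrt(1 - χ/(1)): argument at -3/7 is 10/7, nonzero, so -3/7 is not its branch point (a point on a principal cut is still regular for the continued germ).
So the germ continues analytically to -3/7.

The point is a regular point.


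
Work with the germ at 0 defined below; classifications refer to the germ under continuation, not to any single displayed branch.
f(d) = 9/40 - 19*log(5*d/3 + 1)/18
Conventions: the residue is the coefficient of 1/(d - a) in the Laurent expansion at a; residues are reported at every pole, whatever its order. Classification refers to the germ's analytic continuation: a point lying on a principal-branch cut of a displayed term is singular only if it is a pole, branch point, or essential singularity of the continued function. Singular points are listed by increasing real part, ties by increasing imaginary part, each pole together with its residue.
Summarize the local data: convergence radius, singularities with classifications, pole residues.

Branch term (-19/18)*log(1 - d/(-3/5)): its argument vanishes at d = -3/5, a logarithmic branch point, modulus 3/5.
The radius of convergence is the smallest modulus among the singular points: 3/5.

Radius of convergence at 0: 3/5.
At -3/5: a logarithmic branch point.


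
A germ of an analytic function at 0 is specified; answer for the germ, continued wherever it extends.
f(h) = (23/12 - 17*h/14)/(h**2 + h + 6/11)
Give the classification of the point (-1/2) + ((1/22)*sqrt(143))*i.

The point is a pole of order 1.

The denominator factor h**2 + h + 6/11 vanishes at (-1/2) + ((1/22)*sqrt(143))*i and appears to the power 1; the numerator there equals (53/21) - ((17/308)*sqrt(143))*i, nonzero, and no other factor vanishes.
Hence a pole whose order is the multiplicity, 1.


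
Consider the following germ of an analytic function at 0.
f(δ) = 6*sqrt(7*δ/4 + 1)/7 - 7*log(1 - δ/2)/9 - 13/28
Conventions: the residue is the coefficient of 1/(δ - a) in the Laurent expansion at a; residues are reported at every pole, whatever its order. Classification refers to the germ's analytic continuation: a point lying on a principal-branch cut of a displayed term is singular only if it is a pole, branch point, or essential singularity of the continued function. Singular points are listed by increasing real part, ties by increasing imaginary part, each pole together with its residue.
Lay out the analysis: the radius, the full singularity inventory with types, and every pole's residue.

Branch term (-7/9)*log(1 - δ/(2)): its argument vanishes at δ = 2, a logarithmic branch point, modulus 2.
Branch term (6/7)*sqrt(1 - δ/(-4/7)): its argument vanishes at δ = -4/7, a square-root branch point, modulus 4/7.
The radius of convergence is the smallest modulus among the singular points: 4/7.
List the singular points by increasing real part (a conjugate pair: the negative imaginary part first).

Radius of convergence at 0: 4/7.
At -4/7: an algebraic (square-root) branch point.
At 2: a logarithmic branch point.


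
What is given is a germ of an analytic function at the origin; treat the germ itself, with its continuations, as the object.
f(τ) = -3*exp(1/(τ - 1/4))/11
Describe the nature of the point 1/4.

The point is an essential singularity.

The exponent 1/(τ - (1/4)) has a pole at 1/4, so exp(1/(τ - (1/4))) takes every nonzero value near it: an essential singularity (not a pole of any order).


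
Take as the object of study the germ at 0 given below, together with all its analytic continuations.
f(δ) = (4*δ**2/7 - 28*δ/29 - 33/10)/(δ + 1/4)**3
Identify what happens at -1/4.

The point is a pole of order 3.

The denominator factor δ + 1/4 vanishes at -1/4 and appears to the power 3; the numerator there equals -12273/4060, nonzero, and no other factor vanishes.
Hence a pole whose order is the multiplicity, 3.


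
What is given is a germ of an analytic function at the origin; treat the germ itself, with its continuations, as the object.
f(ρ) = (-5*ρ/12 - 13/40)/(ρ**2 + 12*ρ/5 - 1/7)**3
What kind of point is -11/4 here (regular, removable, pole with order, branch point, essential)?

The point is a regular point.

Denominator factors: ρ**2 + 12*ρ/5 - 1/7 = 459/560 at ρ = -11/4 — none vanishes.
So the germ continues analytically to -11/4.


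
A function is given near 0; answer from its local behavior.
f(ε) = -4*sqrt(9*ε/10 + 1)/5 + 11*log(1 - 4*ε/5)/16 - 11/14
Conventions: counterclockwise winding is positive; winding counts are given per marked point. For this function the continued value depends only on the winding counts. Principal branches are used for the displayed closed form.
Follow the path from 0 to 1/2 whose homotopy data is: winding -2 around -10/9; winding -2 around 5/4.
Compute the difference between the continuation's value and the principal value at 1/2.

The rational part is single-valued and drops out of the difference; each branch term changes only by its own monodromy.
(-4/5)*sqrt(1 - ε/(-10/9)): winding -2 is even, the square root returns to the same sheet, contribution 0.
(11/16)*log(1 - ε/(5/4)): each positive loop around 5/4 adds 2*pi*i to the log, so winding -2 contributes (11/16)*(-2)*2*pi*i = -(11/4)*pi*i.
Summing the contributions at ε = 1/2 gives -(11/4)*pi*i.

Continued minus principal equals -(11/4)*pi*i.


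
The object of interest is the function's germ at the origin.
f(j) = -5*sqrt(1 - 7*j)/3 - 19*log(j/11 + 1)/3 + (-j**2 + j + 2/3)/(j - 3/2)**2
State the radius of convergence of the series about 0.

The radius of convergence is 1/7.

Denominator factor (j - 3/2)^2: pole of order 2 at 3/2, modulus 3/2.
Branch term (-5/3)*sqrt(1 - j/(1/7)): its argument vanishes at j = 1/7, a square-root branch point, modulus 1/7.
Branch term (-19/3)*log(1 - j/(-11)): its argument vanishes at j = -11, a logarithmic branch point, modulus 11.
The radius of convergence is the smallest modulus among the singular points: 1/7.


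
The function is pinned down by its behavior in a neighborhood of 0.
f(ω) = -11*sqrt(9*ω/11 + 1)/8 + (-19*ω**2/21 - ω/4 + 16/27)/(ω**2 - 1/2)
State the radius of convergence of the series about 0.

The radius of convergence is (1/2)*sqrt(2).

Denominator factor (ω**2 - 1/2): discriminant 2, real irrational roots (1/2)*sqrt(2) and -(1/2)*sqrt(2); poles of order 1, moduli (1/2)*sqrt(2) and (1/2)*sqrt(2).
Branch term (-11/8)*sqrt(1 - ω/(-11/9)): its argument vanishes at ω = -11/9, a square-root branch point, modulus 11/9.
The radius of convergence is the smallest modulus among the singular points: (1/2)*sqrt(2).


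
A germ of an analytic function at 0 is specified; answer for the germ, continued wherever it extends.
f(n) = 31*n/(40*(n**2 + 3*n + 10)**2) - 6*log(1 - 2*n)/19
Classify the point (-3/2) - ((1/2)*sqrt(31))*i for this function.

The point is a pole of order 2.

The denominator factor n**2 + 3*n + 10 vanishes at (-3/2) - ((1/2)*sqrt(31))*i and appears to the power 2; the numerator there equals (-93/80) - ((31/80)*sqrt(31))*i, nonzero, and no other factor vanishes.
The branch terms are analytic at this point.
Hence a pole whose order is the multiplicity, 2.


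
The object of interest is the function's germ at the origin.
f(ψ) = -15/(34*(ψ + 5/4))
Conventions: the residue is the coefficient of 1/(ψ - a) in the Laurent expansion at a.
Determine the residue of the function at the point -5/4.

At the order-1 pole -5/4 set g(ψ) = (ψ - (-5/4))*f(ψ) = -15/34.
Simple pole: residue = g(a) at a = -5/4, which is -15/34.

The residue is -15/34.


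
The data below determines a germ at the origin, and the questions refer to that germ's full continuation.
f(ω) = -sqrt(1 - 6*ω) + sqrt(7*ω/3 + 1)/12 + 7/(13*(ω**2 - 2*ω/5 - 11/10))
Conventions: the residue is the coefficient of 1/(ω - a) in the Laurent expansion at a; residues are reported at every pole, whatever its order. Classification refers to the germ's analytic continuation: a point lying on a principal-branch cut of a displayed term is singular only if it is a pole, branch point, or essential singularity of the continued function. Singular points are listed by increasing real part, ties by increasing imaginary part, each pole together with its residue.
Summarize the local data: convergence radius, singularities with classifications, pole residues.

Denominator factor (ω**2 - 2*ω/5 - 11/10): discriminant 114/25, real irrational roots 1/5 + (1/10)*sqrt(114) and 1/5 - (1/10)*sqrt(114); poles of order 1, moduli 1/5 + (1/10)*sqrt(114) and -1/5 + (1/10)*sqrt(114).
Branch term (-1)*sqrt(1 - ω/(1/6)): its argument vanishes at ω = 1/6, a square-root branch point, modulus 1/6.
Branch term (1/12)*sqrt(1 - ω/(-3/7)): its argument vanishes at ω = -3/7, a square-root branch point, modulus 3/7.
The radius of convergence is the smallest modulus among the singular points: 1/6.
The branch terms are analytic at 1/5 - (1/10)*sqrt(114) and contribute nothing to the residue; only the rational part matters.
The factor ω**2 - 2*ω/5 - 11/10 splits as (ω - a)(ω - a') with a = 1/5 - (1/10)*sqrt(114), a' = 1/5 + (1/10)*sqrt(114). At the order-1 pole a set g(ω) = (ω - a)*(rational part) = [7/13] / (ω - a').
Simple pole: residue = g(a) at a = 1/5 - (1/10)*sqrt(114), which is -(35/1482)*sqrt(114).
The branch terms are analytic at 1/5 + (1/10)*sqrt(114) and contribute nothing to the residue; only the rational part matters.
The factor ω**2 - 2*ω/5 - 11/10 splits as (ω - a)(ω - a') with a = 1/5 + (1/10)*sqrt(114), a' = 1/5 - (1/10)*sqrt(114). At the order-1 pole a set g(ω) = (ω - a)*(rational part) = [7/13] / (ω - a').
Simple pole: residue = g(a) at a = 1/5 + (1/10)*sqrt(114), which is (35/1482)*sqrt(114).
List the singular points by increasing real part (a conjugate pair: the negative imaginary part first).

Radius of convergence at 0: 1/6.
At 1/5 - (1/10)*sqrt(114): a pole of order 1; residue -(35/1482)*sqrt(114).
At -3/7: an algebraic (square-root) branch point.
At 1/6: an algebraic (square-root) branch point.
At 1/5 + (1/10)*sqrt(114): a pole of order 1; residue (35/1482)*sqrt(114).
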